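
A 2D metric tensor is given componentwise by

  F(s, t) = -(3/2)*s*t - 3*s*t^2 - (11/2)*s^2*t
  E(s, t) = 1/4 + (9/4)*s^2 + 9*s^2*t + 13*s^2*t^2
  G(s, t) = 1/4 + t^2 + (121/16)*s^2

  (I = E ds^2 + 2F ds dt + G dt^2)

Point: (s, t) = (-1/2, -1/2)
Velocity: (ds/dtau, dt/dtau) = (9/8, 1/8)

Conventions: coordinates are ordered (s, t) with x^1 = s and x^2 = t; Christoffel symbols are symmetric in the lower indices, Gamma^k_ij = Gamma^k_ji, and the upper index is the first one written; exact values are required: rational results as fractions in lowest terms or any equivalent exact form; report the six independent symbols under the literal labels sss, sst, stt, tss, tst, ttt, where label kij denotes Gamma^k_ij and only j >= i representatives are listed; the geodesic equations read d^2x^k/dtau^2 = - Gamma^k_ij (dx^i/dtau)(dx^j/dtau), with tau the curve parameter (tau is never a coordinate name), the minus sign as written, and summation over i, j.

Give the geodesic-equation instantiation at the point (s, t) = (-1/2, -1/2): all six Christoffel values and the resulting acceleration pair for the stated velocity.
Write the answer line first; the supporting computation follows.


Answer: Gamma_sss = 18/37, Gamma_sst = 719/370, Gamma_stt = 8813/1480, Gamma_tss = -40/37, Gamma_tst = -396/185, Gamma_ttt = -711/370; accelerations (d^2s/dtau^2, d^2t/dtau^2) = (-118901/94720, 47367/23680)

E = 1/2, F = 11/16, G = 153/64 at the point
E_s = -1, E_t = -1, F_s = -11/4, F_t = -17/8, G_s = -121/16, G_t = -1
EG - F^2 = 185/256;  g^inv = (256/185) * [[153/64, -11/16], [-11/16, 1/2]]
first-kind symbols [ij,l] = (1/2)(d_i g_jl + d_j g_il - d_l g_ij): [ss,s] = E_s/2 = -1/2, [ss,t] = F_s - E_t/2 = -9/4, [st,s] = E_t/2 = -1/2, [st,t] = G_s/2 = -121/32, [tt,s] = F_t - G_s/2 = 53/32, [tt,t] = G_t/2 = -1/2
Gamma^s_ij = (G*[ij,s] - F*[ij,t])/(EG - F^2), Gamma^t_ij = (E*[ij,t] - F*[ij,s])/(EG - F^2)
Gamma_sss = 18/37, Gamma_sst = 719/370, Gamma_stt = 8813/1480, Gamma_tss = -40/37, Gamma_tst = -396/185, Gamma_ttt = -711/370
d^2s/dtau^2 = -(Gamma_sss*(9/8)^2 + 2*Gamma_sst*(9/8)*(1/8) + Gamma_stt*(1/8)^2) = -118901/94720
d^2t/dtau^2 = -(Gamma_tss*(9/8)^2 + 2*Gamma_tst*(9/8)*(1/8) + Gamma_ttt*(1/8)^2) = 47367/23680


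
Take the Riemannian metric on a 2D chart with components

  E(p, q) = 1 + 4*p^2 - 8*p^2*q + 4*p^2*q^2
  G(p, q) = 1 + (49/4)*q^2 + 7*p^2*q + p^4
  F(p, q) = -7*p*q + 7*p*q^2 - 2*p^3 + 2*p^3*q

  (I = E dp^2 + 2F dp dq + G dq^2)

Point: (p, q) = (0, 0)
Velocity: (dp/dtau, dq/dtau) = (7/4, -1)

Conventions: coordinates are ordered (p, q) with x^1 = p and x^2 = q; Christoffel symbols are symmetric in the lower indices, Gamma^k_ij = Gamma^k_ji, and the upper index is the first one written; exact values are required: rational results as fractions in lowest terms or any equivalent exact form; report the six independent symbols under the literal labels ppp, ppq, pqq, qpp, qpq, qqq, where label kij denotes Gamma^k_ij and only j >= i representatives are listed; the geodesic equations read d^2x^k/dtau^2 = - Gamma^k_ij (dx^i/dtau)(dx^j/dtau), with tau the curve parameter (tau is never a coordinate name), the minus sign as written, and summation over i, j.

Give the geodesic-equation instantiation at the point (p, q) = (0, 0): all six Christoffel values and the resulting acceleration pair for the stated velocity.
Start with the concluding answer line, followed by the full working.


Answer: Gamma_ppp = 0, Gamma_ppq = 0, Gamma_pqq = 0, Gamma_qpp = 0, Gamma_qpq = 0, Gamma_qqq = 0; accelerations (d^2p/dtau^2, d^2q/dtau^2) = (0, 0)

E = 1, F = 0, G = 1 at the point
E_p = 0, E_q = 0, F_p = 0, F_q = 0, G_p = 0, G_q = 0
EG - F^2 = 1;  g^inv = (1) * [[1, 0], [0, 1]]
first-kind symbols [ij,l] = (1/2)(d_i g_jl + d_j g_il - d_l g_ij): [pp,p] = E_p/2 = 0, [pp,q] = F_p - E_q/2 = 0, [pq,p] = E_q/2 = 0, [pq,q] = G_p/2 = 0, [qq,p] = F_q - G_p/2 = 0, [qq,q] = G_q/2 = 0
Gamma^p_ij = (G*[ij,p] - F*[ij,q])/(EG - F^2), Gamma^q_ij = (E*[ij,q] - F*[ij,p])/(EG - F^2)
Gamma_ppp = 0, Gamma_ppq = 0, Gamma_pqq = 0, Gamma_qpp = 0, Gamma_qpq = 0, Gamma_qqq = 0
d^2p/dtau^2 = -(Gamma_ppp*(7/4)^2 + 2*Gamma_ppq*(7/4)*(-1) + Gamma_pqq*(-1)^2) = 0
d^2q/dtau^2 = -(Gamma_qpp*(7/4)^2 + 2*Gamma_qpq*(7/4)*(-1) + Gamma_qqq*(-1)^2) = 0


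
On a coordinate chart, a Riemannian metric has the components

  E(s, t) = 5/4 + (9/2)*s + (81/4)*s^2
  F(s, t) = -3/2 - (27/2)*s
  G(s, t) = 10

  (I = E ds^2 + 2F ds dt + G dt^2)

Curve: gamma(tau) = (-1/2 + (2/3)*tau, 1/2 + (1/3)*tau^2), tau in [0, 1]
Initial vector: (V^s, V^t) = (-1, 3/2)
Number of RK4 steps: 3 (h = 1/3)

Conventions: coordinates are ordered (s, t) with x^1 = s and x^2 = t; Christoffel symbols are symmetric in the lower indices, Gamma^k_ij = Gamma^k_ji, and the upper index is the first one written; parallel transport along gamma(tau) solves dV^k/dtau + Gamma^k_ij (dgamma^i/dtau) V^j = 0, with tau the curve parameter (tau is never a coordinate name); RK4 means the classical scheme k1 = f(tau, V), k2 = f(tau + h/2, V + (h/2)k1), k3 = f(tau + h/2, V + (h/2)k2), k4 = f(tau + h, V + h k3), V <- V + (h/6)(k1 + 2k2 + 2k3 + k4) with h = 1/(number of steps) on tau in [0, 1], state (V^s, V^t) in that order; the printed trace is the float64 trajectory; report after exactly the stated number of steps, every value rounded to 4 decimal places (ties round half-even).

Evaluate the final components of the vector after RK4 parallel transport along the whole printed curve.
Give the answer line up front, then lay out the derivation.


Answer: V^s = -1.0629, V^t = 0.5764

gamma'(tau) = (2/3, (2/3)*tau); f(tau, V)^k = -Gamma^k_ij(gamma(tau)) gamma'^i(tau) V^j; h = 1/3; intermediate values shown to 6 dp
curve data and Christoffel symbols at the stage parameters:
  tau = 0.000000: gamma = (-0.500000, 0.500000), gamma' = (0.666667, 0.000000); Gamma_sss = -0.602871, Gamma_sst = 0.000000, Gamma_stt = 0.000000, Gamma_tss = -1.033493, Gamma_tst = 0.000000, Gamma_ttt = 0.000000
  tau = 0.166667: gamma = (-0.388889, 0.509259), gamma' = (0.666667, 0.111111); Gamma_sss = -0.486486, Gamma_sst = 0.000000, Gamma_stt = 0.000000, Gamma_tss = -1.167568, Gamma_tst = 0.000000, Gamma_ttt = 0.000000
  tau = 0.333333: gamma = (-0.277778, 0.537037), gamma' = (0.666667, 0.222222); Gamma_sss = -0.319527, Gamma_sst = 0.000000, Gamma_stt = 0.000000, Gamma_tss = -1.278107, Gamma_tst = 0.000000, Gamma_ttt = 0.000000
  tau = 0.500000: gamma = (-0.166667, 0.583333), gamma' = (0.666667, 0.333333); Gamma_sss = -0.111801, Gamma_sst = 0.000000, Gamma_stt = 0.000000, Gamma_tss = -1.341615, Gamma_tst = 0.000000, Gamma_ttt = 0.000000
  tau = 0.666667: gamma = (-0.055556, 0.648148), gamma' = (0.666667, 0.444444); Gamma_sss = 0.111801, Gamma_sst = 0.000000, Gamma_stt = 0.000000, Gamma_tss = -1.341615, Gamma_tst = 0.000000, Gamma_ttt = 0.000000
  tau = 0.833333: gamma = (0.055556, 0.731481), gamma' = (0.666667, 0.555556); Gamma_sss = 0.319527, Gamma_sst = 0.000000, Gamma_stt = 0.000000, Gamma_tss = -1.278107, Gamma_tst = 0.000000, Gamma_ttt = 0.000000
  tau = 1.000000: gamma = (0.166667, 0.833333), gamma' = (0.666667, 0.666667); Gamma_sss = 0.486486, Gamma_sst = 0.000000, Gamma_stt = 0.000000, Gamma_tss = -1.167568, Gamma_tst = 0.000000, Gamma_ttt = 0.000000
step 0: V^s = -1.0000, V^t = 1.5000
step 1: k1 = (-0.401914, -0.688995), k2 = (-0.346049, -0.830519), k3 = (-0.343030, -0.823271), k4 = (-0.237375, -0.949500); V <- V + (h/6)(k1 + 2k2 + 2k3 + k4): V^s = -1.1121, V^t = 1.2252
step 2: k1 = (-0.236893, -0.947571), k2 = (-0.085831, -1.029969), k3 = (-0.083954, -1.007450), k4 = (0.084974, -1.019686); V <- V + (h/6)(k1 + 2k2 + 2k3 + k4): V^s = -1.1394, V^t = 0.8895
step 3: k1 = (0.084923, -1.019078), k2 = (0.239694, -0.958777), k3 = (0.234199, -0.936798), k4 = (0.344212, -0.826108); V <- V + (h/6)(k1 + 2k2 + 2k3 + k4): V^s = -1.0629, V^t = 0.5764


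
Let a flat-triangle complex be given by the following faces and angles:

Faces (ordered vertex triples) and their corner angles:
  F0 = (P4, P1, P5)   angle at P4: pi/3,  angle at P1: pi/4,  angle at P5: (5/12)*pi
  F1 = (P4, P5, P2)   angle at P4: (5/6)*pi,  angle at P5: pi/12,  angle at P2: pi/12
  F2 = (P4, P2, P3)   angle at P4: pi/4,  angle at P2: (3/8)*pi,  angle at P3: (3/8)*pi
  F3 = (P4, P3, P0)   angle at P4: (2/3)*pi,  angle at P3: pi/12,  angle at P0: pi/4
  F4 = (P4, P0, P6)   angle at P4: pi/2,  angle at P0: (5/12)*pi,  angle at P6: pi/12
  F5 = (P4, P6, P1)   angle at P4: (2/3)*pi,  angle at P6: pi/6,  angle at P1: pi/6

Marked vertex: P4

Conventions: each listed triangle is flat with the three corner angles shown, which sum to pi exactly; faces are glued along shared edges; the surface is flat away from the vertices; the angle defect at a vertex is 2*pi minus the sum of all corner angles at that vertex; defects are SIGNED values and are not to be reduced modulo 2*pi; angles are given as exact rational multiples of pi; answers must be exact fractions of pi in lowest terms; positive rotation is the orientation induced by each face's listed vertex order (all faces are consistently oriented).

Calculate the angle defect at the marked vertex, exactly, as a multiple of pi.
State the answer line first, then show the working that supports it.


Answer: defect(P4) = (-5/4)*pi

Sum of corner angles at P4: (13/4)*pi
defect = 2*pi - (13/4)*pi


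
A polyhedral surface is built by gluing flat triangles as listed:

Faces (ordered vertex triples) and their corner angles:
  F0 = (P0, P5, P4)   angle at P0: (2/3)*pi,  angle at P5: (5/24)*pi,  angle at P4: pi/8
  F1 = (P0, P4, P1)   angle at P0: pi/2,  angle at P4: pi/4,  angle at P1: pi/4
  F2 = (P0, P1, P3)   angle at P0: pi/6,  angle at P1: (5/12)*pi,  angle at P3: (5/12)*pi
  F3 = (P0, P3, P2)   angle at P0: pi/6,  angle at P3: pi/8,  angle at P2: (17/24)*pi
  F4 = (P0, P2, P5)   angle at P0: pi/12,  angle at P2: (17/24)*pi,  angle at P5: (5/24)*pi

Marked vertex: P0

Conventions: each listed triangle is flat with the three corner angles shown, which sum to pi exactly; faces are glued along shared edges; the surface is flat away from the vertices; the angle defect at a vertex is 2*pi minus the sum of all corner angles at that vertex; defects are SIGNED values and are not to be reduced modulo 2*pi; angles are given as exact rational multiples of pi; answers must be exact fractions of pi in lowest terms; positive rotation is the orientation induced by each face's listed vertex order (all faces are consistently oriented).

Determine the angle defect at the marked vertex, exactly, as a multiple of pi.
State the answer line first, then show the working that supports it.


Answer: defect(P0) = (5/12)*pi

Sum of corner angles at P0: (19/12)*pi
defect = 2*pi - (19/12)*pi


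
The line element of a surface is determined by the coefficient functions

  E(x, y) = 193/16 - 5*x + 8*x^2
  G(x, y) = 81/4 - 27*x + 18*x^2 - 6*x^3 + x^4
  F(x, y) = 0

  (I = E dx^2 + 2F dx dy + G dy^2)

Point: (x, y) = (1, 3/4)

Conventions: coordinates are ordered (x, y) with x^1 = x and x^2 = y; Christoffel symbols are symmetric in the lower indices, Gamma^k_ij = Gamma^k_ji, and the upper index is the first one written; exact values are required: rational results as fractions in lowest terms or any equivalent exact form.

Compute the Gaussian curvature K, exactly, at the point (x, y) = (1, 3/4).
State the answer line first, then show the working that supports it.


Answer: K = -3648/58081

E = 241/16, F = 0, G = 25/4, EG - F^2 = 6025/64 at the point
E_x = 11, E_y = 0, F_x = 0, F_y = 0, G_x = -5, G_y = 0
E_yy = 0, F_xy = 0, G_xx = 12
The intrinsic route: Brioschi's K = (det M1 - det M2)/(EG - F^2)^2.
M1 = [[-E_yy/2 + F_xy - G_xx/2, E_x/2, F_x - E_y/2], [F_y - G_x/2, E, F], [G_y/2, F, G]] = [[-6, 11/2, 0], [5/2, 241/16, 0], [0, 0, 25/4]]; det M1 = -20825/32
M2 = [[0, E_y/2, G_x/2], [E_y/2, E, F], [G_x/2, F, G]] = [[0, 0, -5/2], [0, 241/16, 0], [-5/2, 0, 25/4]]; det M2 = -6025/64
det M1 - det M2 = -35625/64; K = -35625/64 / (6025/64)^2 = -3648/58081


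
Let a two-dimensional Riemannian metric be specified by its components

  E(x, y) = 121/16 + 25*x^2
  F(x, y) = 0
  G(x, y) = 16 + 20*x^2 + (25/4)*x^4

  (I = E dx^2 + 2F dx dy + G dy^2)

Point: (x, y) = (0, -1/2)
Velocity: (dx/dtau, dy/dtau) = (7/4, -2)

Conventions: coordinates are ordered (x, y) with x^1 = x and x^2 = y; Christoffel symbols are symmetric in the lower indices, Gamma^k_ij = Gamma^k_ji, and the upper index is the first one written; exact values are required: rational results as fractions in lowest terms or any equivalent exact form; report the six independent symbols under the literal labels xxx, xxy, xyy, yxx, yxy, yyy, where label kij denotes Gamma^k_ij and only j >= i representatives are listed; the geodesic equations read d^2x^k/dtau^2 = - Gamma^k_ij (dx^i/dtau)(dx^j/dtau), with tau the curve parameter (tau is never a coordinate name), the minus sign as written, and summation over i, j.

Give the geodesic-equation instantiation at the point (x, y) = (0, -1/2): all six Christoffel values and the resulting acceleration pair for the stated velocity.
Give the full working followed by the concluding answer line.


E = 121/16, F = 0, G = 16 at the point
E_x = 0, E_y = 0, F_x = 0, F_y = 0, G_x = 0, G_y = 0
EG - F^2 = 121;  g^inv = (1/121) * [[16, 0], [0, 121/16]]
first-kind symbols [ij,l] = (1/2)(d_i g_jl + d_j g_il - d_l g_ij): [xx,x] = E_x/2 = 0, [xx,y] = F_x - E_y/2 = 0, [xy,x] = E_y/2 = 0, [xy,y] = G_x/2 = 0, [yy,x] = F_y - G_x/2 = 0, [yy,y] = G_y/2 = 0
Gamma^x_ij = (G*[ij,x] - F*[ij,y])/(EG - F^2), Gamma^y_ij = (E*[ij,y] - F*[ij,x])/(EG - F^2)
Gamma_xxx = 0, Gamma_xxy = 0, Gamma_xyy = 0, Gamma_yxx = 0, Gamma_yxy = 0, Gamma_yyy = 0
d^2x/dtau^2 = -(Gamma_xxx*(7/4)^2 + 2*Gamma_xxy*(7/4)*(-2) + Gamma_xyy*(-2)^2) = 0
d^2y/dtau^2 = -(Gamma_yxx*(7/4)^2 + 2*Gamma_yxy*(7/4)*(-2) + Gamma_yyy*(-2)^2) = 0

Answer: Gamma_xxx = 0, Gamma_xxy = 0, Gamma_xyy = 0, Gamma_yxx = 0, Gamma_yxy = 0, Gamma_yyy = 0; accelerations (d^2x/dtau^2, d^2y/dtau^2) = (0, 0)


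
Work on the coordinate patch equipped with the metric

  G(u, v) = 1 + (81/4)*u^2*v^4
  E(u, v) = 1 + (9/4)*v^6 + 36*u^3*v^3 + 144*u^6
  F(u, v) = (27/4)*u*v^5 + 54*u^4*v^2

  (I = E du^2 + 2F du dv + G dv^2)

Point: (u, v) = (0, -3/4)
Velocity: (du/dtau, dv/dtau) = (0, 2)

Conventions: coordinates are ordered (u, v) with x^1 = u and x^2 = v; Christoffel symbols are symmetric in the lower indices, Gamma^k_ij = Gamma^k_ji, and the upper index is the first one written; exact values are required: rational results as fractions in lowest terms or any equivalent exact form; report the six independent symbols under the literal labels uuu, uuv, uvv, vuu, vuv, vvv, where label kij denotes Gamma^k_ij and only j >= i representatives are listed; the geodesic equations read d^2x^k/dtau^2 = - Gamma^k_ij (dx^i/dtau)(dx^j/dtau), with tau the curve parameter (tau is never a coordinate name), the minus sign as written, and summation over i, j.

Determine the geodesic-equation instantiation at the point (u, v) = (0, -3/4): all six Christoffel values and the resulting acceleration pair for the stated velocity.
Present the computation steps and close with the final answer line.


E = 22945/16384, F = 0, G = 1 at the point
E_u = 0, E_v = -6561/2048, F_u = -6561/4096, F_v = 0, G_u = 0, G_v = 0
EG - F^2 = 22945/16384;  g^inv = (16384/22945) * [[1, 0], [0, 22945/16384]]
first-kind symbols [ij,l] = (1/2)(d_i g_jl + d_j g_il - d_l g_ij): [uu,u] = E_u/2 = 0, [uu,v] = F_u - E_v/2 = 0, [uv,u] = E_v/2 = -6561/4096, [uv,v] = G_u/2 = 0, [vv,u] = F_v - G_u/2 = 0, [vv,v] = G_v/2 = 0
Gamma^u_ij = (G*[ij,u] - F*[ij,v])/(EG - F^2), Gamma^v_ij = (E*[ij,v] - F*[ij,u])/(EG - F^2)
Gamma_uuu = 0, Gamma_uuv = -26244/22945, Gamma_uvv = 0, Gamma_vuu = 0, Gamma_vuv = 0, Gamma_vvv = 0
d^2u/dtau^2 = -(Gamma_uuu*(0)^2 + 2*Gamma_uuv*(0)*(2) + Gamma_uvv*(2)^2) = 0
d^2v/dtau^2 = -(Gamma_vuu*(0)^2 + 2*Gamma_vuv*(0)*(2) + Gamma_vvv*(2)^2) = 0

Answer: Gamma_uuu = 0, Gamma_uuv = -26244/22945, Gamma_uvv = 0, Gamma_vuu = 0, Gamma_vuv = 0, Gamma_vvv = 0; accelerations (d^2u/dtau^2, d^2v/dtau^2) = (0, 0)


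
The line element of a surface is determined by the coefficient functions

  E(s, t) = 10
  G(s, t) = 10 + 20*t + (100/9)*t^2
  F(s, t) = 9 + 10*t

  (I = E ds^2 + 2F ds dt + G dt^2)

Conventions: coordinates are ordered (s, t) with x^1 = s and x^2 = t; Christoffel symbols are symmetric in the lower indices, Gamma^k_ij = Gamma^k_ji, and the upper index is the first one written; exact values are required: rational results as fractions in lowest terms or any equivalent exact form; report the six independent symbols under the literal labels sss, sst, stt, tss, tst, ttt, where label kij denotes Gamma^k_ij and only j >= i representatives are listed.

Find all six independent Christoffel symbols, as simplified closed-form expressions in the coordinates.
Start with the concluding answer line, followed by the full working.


Answer: Gamma_sss = 0, Gamma_sst = 0, Gamma_stt = 90/(100*t^2 + 180*t + 171), Gamma_tss = 0, Gamma_tst = 0, Gamma_ttt = (100*t + 90)/(100*t^2 + 180*t + 171)

E = 10; F = 9 + 10*t; G = 10 + 20*t + (100/9)*t^2
Gamma^k_ij = (1/2) g^{kl} (d_i g_jl + d_j g_il - d_l g_ij), with g^inv = (1/(EG-F^2)) [[G, -F], [-F, E]]
first partials: E_s = 0, E_t = 0, F_s = 0, F_t = 10, G_s = 0, G_t = 20 + (200/9)*t
D = EG - F^2 = 19 + 20*t + (100/9)*t^2
expanded: Gamma^s_ss = (G E_s - 2F F_s + F E_t)/(2D), Gamma^s_st = (G E_t - F G_s)/(2D), Gamma^s_tt = (2G F_t - G G_s - F G_t)/(2D), Gamma^t_ss = (2E F_s - E E_t - F E_s)/(2D), Gamma^t_st = (E G_s - F E_t)/(2D), Gamma^t_tt = (E G_t - 2F F_t + F G_s)/(2D); substitute and cancel common factors


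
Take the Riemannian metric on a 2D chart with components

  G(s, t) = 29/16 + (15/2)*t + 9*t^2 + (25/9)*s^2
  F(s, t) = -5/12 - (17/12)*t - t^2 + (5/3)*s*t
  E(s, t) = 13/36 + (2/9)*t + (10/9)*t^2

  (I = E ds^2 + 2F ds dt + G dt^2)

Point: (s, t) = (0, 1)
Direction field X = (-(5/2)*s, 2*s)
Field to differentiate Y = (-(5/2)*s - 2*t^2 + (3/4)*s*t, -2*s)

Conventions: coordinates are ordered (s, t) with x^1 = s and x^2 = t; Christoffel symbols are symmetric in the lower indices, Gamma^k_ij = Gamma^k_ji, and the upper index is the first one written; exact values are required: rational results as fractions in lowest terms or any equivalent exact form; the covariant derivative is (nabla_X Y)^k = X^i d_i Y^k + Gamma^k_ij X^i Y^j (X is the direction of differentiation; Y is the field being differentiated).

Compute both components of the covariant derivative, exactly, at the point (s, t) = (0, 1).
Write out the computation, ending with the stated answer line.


E = 61/36, F = -17/6, G = 293/16 at the point
E_s = 0, E_t = 22/9, F_s = 5/3, F_t = -41/12, G_s = 0, G_t = 51/2
EG - F^2 = 13249/576;  g^inv = (576/13249) * [[293/16, 17/6], [17/6, 61/36]]
first-kind symbols [ij,l] = (1/2)(d_i g_jl + d_j g_il - d_l g_ij): [ss,s] = E_s/2 = 0, [ss,t] = F_s - E_t/2 = 4/9, [st,s] = E_t/2 = 11/9, [st,t] = G_s/2 = 0, [tt,s] = F_t - G_s/2 = -41/12, [tt,t] = G_t/2 = 51/4
Gamma^s_ij = (G*[ij,s] - F*[ij,t])/(EG - F^2), Gamma^t_ij = (E*[ij,t] - F*[ij,s])/(EG - F^2)
Gamma_sss = 2176/39747, Gamma_sst = 12892/13249, Gamma_stt = -15231/13249, Gamma_tss = 3904/119241, Gamma_tst = 5984/39747, Gamma_ttt = 6868/13249
X = (0, 0), Y = (-2, 0) at the point

Answer: (nabla_X Y)^s = 0, (nabla_X Y)^t = 0


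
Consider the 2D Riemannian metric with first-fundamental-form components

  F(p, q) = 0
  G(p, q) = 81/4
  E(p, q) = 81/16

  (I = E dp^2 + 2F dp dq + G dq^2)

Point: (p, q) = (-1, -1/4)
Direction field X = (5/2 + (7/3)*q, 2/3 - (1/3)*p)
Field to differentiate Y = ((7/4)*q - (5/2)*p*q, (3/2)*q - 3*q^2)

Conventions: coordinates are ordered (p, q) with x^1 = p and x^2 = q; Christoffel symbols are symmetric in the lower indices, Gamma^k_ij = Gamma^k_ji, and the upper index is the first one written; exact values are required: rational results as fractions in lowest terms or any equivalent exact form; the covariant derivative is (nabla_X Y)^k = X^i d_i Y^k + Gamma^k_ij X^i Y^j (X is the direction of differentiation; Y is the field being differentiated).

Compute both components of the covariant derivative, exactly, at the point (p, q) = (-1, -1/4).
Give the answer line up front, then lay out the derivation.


Answer: (nabla_X Y)^p = 523/96, (nabla_X Y)^q = 3

E = 81/16, F = 0, G = 81/4 at the point
E_p = 0, E_q = 0, F_p = 0, F_q = 0, G_p = 0, G_q = 0
EG - F^2 = 6561/64;  g^inv = (64/6561) * [[81/4, 0], [0, 81/16]]
first-kind symbols [ij,l] = (1/2)(d_i g_jl + d_j g_il - d_l g_ij): [pp,p] = E_p/2 = 0, [pp,q] = F_p - E_q/2 = 0, [pq,p] = E_q/2 = 0, [pq,q] = G_p/2 = 0, [qq,p] = F_q - G_p/2 = 0, [qq,q] = G_q/2 = 0
Gamma^p_ij = (G*[ij,p] - F*[ij,q])/(EG - F^2), Gamma^q_ij = (E*[ij,q] - F*[ij,p])/(EG - F^2)
Gamma_ppp = 0, Gamma_ppq = 0, Gamma_pqq = 0, Gamma_qpp = 0, Gamma_qpq = 0, Gamma_qqq = 0
X = (23/12, 1), Y = (-17/16, -9/16) at the point


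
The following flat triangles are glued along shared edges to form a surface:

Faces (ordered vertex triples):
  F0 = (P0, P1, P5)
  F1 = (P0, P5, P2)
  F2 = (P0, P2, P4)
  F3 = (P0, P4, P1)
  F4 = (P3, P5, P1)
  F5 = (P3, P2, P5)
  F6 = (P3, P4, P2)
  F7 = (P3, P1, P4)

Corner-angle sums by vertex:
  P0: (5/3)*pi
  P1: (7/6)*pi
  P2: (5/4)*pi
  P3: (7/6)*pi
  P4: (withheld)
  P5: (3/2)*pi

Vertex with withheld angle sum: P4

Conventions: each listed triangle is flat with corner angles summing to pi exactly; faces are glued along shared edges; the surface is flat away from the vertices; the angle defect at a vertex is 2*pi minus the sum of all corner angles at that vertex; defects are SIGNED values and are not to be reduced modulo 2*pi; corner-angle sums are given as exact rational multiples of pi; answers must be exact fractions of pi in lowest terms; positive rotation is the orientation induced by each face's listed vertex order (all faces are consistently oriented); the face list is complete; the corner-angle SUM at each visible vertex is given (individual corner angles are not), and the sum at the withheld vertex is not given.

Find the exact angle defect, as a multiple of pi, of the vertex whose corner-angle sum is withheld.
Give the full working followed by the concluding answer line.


V = 6, E = 12, F = 8; chi = V - E + F = 2
Gauss-Bonnet: total defect = 2*pi*chi = 4*pi; visible defects sum to (13/4)*pi

Answer: defect(P4) = (3/4)*pi


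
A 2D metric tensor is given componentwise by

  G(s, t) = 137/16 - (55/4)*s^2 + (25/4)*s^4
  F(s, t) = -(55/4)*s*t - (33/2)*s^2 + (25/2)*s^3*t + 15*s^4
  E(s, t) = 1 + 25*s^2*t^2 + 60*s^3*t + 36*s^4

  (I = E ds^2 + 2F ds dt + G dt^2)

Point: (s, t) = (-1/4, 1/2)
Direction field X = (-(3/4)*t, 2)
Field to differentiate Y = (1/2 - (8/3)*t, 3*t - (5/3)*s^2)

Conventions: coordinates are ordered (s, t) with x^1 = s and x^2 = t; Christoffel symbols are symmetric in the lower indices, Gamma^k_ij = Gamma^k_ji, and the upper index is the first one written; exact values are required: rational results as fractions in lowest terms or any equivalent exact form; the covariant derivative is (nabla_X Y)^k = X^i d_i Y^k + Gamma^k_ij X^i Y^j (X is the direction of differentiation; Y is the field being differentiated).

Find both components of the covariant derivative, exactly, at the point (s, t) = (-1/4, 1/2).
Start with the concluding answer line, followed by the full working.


Answer: (nabla_X Y)^s = -259229/47862, (nabla_X Y)^t = 924313/191448

E = 17/16, F = 83/128, G = 7913/1024 at the point
E_s = 1/4, E_t = 5/8, F_s = 103/64, F_t = 415/128, G_s = 415/64, G_t = 0
EG - F^2 = 7977/1024;  g^inv = (1024/7977) * [[7913/1024, -83/128], [-83/128, 17/16]]
first-kind symbols [ij,l] = (1/2)(d_i g_jl + d_j g_il - d_l g_ij): [ss,s] = E_s/2 = 1/8, [ss,t] = F_s - E_t/2 = 83/64, [st,s] = E_t/2 = 5/16, [st,t] = G_s/2 = 415/128, [tt,s] = F_t - G_s/2 = 0, [tt,t] = G_t/2 = 0
Gamma^s_ij = (G*[ij,s] - F*[ij,t])/(EG - F^2), Gamma^t_ij = (E*[ij,t] - F*[ij,s])/(EG - F^2)
Gamma_sss = 128/7977, Gamma_sst = 320/7977, Gamma_stt = 0, Gamma_tss = 1328/7977, Gamma_tst = 3320/7977, Gamma_ttt = 0
X = (-3/8, 2), Y = (-5/6, 67/48) at the point


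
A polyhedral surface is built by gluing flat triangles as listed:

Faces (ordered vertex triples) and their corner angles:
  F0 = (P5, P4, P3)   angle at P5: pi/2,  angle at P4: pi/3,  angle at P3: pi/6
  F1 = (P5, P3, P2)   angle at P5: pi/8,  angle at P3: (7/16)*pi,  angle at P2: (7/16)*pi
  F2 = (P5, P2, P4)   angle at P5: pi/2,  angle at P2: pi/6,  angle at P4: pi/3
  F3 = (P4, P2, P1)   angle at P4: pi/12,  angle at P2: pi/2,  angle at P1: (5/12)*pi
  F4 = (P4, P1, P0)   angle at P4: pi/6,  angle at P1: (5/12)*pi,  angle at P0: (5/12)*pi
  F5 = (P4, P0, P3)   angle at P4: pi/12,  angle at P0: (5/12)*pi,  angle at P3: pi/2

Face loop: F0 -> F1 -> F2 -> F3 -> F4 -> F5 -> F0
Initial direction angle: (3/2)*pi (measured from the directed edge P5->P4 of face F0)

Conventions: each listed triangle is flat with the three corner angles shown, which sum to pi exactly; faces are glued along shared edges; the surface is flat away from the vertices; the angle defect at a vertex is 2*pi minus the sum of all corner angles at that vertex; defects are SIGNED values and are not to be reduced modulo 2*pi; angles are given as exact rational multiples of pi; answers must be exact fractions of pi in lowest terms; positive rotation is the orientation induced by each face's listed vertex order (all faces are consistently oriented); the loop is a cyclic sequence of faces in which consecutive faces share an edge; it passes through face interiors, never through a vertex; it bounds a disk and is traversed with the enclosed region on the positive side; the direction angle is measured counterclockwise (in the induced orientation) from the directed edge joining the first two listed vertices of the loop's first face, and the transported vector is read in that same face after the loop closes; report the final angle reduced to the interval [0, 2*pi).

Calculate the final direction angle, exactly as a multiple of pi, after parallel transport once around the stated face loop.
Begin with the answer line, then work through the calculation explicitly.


Answer: final direction angle = (11/8)*pi

enclosed vertex P4: corner angles sum to pi, defect = 2*pi - pi = pi
enclosed vertex P5: corner angles sum to (9/8)*pi, defect = 2*pi - (9/8)*pi = (7/8)*pi
holonomy = initial angle + sum of enclosed defects (mod 2*pi), positive in the induced orientation
final angle = (3/2)*pi + (15/8)*pi = (11/8)*pi (mod 2*pi)


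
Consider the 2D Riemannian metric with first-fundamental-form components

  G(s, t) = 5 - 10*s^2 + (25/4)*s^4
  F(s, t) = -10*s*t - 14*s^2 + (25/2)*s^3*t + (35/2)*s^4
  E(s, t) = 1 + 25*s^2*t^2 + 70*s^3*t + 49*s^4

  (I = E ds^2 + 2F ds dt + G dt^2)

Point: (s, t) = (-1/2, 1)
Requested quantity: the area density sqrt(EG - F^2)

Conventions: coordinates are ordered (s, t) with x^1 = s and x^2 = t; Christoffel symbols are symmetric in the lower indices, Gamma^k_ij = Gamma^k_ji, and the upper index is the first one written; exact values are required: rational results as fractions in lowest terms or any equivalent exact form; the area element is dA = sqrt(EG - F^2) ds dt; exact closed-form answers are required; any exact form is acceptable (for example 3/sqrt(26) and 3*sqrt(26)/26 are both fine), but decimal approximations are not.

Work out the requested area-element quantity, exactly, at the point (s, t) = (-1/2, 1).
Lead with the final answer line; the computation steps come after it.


Answer: sqrt(EG - F^2) = sqrt(221)/8

E = 25/16, F = 33/32, G = 185/64; EG - F^2 = 221/64


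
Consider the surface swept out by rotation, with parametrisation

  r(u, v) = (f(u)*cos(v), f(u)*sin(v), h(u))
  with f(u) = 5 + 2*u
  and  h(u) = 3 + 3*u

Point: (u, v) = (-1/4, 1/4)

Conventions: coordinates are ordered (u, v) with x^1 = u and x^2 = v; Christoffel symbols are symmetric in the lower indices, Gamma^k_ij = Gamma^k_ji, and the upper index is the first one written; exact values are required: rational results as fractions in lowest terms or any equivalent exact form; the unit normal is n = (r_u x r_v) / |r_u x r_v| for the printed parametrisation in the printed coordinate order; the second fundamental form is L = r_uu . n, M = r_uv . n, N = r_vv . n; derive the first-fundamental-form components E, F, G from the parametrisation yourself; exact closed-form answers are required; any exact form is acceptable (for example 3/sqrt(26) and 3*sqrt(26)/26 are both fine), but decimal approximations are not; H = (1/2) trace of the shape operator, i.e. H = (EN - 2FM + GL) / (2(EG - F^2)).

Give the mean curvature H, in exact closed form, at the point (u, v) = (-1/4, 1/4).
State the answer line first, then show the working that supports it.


Answer: H = sqrt(13)/39

f = 9/2, f' = 2, f'' = 0, h' = 3, h'' = 0
E = 13, F = 0, G = 81/4; answer radicand W^2 = 13
unnormalised second-form numerators: l = 0, m = 0, n = 27/2; L = l/sqrt(13), and similarly M = m/sqrt(W^2), N = n/sqrt(W^2)
H = (E*n - 2*F*m + G*l) / (2*(EG - F^2)*sqrt(W^2)); E*n - 2*F*m + G*l = 351/2, EG - F^2 = 1053/4, so H = (1/3)/sqrt(13)


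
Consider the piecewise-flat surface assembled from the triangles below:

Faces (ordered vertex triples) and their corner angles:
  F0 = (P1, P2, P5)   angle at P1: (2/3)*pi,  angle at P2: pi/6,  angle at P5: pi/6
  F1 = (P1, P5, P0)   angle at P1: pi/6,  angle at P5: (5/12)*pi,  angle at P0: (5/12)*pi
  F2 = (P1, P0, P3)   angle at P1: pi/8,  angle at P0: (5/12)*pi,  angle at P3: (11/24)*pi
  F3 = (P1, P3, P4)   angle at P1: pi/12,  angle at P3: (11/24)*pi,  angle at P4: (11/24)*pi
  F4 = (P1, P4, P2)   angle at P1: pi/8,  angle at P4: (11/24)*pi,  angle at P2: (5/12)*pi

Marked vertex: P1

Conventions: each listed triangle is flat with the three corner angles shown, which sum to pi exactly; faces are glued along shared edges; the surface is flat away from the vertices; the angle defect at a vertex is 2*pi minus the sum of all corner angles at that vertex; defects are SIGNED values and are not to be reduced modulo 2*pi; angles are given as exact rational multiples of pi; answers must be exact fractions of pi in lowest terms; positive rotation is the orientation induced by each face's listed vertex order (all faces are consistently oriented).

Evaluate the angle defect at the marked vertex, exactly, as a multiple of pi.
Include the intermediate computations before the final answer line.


Sum of corner angles at P1: (7/6)*pi
defect = 2*pi - (7/6)*pi

Answer: defect(P1) = (5/6)*pi


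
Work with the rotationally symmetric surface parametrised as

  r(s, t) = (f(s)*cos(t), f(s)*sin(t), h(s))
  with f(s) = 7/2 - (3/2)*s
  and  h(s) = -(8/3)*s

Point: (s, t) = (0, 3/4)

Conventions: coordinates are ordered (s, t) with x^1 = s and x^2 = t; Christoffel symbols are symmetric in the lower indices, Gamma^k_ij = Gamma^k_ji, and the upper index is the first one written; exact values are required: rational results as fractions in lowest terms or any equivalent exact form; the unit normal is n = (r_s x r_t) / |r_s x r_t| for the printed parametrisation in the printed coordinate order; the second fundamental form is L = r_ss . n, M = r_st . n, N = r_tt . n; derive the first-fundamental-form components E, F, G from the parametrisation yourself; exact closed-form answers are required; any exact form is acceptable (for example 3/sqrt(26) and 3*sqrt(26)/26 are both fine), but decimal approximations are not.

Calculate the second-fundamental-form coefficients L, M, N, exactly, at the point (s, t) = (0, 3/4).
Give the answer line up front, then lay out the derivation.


Answer: L = 0, M = 0, N = -56*sqrt(337)/337

f = 7/2, f' = -3/2, f'' = 0, h' = -8/3, h'' = 0
E = 337/36, F = 0, G = 49/4; answer radicand W^2 = 337/36
unnormalised second-form numerators: l = 0, m = 0, n = -28/3; L = l/sqrt(337/36), and similarly M = m/sqrt(W^2), N = n/sqrt(W^2)


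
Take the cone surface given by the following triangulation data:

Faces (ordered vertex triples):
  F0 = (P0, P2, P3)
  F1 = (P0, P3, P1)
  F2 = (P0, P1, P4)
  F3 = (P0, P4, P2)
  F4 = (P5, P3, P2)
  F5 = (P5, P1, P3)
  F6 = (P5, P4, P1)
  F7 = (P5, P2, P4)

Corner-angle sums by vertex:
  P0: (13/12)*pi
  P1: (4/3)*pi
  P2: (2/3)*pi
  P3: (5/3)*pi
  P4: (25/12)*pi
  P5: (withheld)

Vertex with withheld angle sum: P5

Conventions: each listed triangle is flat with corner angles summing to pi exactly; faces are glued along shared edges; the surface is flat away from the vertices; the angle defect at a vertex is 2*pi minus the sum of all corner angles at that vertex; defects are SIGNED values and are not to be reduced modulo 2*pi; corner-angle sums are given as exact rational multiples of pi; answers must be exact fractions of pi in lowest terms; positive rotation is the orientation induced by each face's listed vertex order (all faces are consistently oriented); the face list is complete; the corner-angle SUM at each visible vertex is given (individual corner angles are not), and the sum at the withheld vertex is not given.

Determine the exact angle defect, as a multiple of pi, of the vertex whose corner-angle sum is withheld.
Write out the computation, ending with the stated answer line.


V = 6, E = 12, F = 8; chi = V - E + F = 2
Gauss-Bonnet: total defect = 2*pi*chi = 4*pi; visible defects sum to (19/6)*pi

Answer: defect(P5) = (5/6)*pi


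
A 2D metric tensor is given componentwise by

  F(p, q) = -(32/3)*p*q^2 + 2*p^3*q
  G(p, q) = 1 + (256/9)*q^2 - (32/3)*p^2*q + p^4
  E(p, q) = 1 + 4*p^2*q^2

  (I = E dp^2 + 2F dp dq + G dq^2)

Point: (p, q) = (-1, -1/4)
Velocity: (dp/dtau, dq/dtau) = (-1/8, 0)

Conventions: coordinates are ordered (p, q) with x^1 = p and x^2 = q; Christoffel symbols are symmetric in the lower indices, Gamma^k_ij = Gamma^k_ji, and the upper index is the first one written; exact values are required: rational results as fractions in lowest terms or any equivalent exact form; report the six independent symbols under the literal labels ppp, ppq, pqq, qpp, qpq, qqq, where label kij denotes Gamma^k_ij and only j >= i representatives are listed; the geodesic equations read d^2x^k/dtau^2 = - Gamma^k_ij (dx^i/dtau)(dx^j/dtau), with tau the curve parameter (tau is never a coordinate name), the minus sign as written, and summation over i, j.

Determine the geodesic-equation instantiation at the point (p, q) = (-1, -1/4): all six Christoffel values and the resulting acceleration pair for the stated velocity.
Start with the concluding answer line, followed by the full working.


Answer: Gamma_ppp = -9/241, Gamma_ppq = -36/241, Gamma_pqq = -96/241, Gamma_qpp = -42/241, Gamma_qpq = -168/241, Gamma_qqq = -448/241; accelerations (d^2p/dtau^2, d^2q/dtau^2) = (9/15424, 21/7712)

E = 5/4, F = 7/6, G = 58/9 at the point
E_p = -1/2, E_q = -2, F_p = -13/6, F_q = -22/3, G_p = -28/3, G_q = -224/9
EG - F^2 = 241/36;  g^inv = (36/241) * [[58/9, -7/6], [-7/6, 5/4]]
first-kind symbols [ij,l] = (1/2)(d_i g_jl + d_j g_il - d_l g_ij): [pp,p] = E_p/2 = -1/4, [pp,q] = F_p - E_q/2 = -7/6, [pq,p] = E_q/2 = -1, [pq,q] = G_p/2 = -14/3, [qq,p] = F_q - G_p/2 = -8/3, [qq,q] = G_q/2 = -112/9
Gamma^p_ij = (G*[ij,p] - F*[ij,q])/(EG - F^2), Gamma^q_ij = (E*[ij,q] - F*[ij,p])/(EG - F^2)
Gamma_ppp = -9/241, Gamma_ppq = -36/241, Gamma_pqq = -96/241, Gamma_qpp = -42/241, Gamma_qpq = -168/241, Gamma_qqq = -448/241
d^2p/dtau^2 = -(Gamma_ppp*(-1/8)^2 + 2*Gamma_ppq*(-1/8)*(0) + Gamma_pqq*(0)^2) = 9/15424
d^2q/dtau^2 = -(Gamma_qpp*(-1/8)^2 + 2*Gamma_qpq*(-1/8)*(0) + Gamma_qqq*(0)^2) = 21/7712


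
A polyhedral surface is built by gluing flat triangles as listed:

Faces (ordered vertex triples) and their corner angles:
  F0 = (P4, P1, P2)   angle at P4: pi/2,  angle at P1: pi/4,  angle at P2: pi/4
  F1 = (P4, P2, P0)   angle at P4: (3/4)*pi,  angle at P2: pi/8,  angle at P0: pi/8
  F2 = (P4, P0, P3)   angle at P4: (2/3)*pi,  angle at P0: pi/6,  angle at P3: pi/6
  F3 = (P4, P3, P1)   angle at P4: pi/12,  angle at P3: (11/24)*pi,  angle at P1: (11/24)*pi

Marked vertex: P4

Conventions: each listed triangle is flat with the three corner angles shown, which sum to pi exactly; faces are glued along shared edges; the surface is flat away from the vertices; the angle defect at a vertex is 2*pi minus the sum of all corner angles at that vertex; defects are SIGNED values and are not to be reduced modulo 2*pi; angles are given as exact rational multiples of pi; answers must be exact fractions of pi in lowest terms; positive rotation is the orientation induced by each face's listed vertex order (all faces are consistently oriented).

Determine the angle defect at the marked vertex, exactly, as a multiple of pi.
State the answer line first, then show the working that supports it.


Answer: defect(P4) = 0

Sum of corner angles at P4: 2*pi
defect = 2*pi - 2*pi


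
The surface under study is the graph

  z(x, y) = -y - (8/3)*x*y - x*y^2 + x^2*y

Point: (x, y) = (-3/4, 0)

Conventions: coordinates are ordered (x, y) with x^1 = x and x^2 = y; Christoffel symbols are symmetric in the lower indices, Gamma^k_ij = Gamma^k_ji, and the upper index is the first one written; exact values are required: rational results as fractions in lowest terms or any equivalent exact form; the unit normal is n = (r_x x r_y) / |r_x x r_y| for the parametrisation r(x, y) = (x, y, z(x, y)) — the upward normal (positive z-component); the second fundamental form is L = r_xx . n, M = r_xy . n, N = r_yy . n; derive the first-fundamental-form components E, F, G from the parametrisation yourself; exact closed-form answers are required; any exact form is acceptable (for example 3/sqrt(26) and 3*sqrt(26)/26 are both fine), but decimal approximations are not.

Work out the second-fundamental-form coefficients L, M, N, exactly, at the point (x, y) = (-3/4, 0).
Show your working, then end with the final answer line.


z_x = 0, z_y = 25/16, z_xx = 0, z_xy = -25/6, z_yy = 3/2
E = 1, F = 0, G = 881/256; answer radicand W^2 = 881/256
unnormalised second-form numerators: l = 0, m = -25/6, n = 3/2; L = l/sqrt(881/256), and similarly M = m/sqrt(W^2), N = n/sqrt(W^2)

Answer: L = 0, M = -200*sqrt(881)/2643, N = 24*sqrt(881)/881


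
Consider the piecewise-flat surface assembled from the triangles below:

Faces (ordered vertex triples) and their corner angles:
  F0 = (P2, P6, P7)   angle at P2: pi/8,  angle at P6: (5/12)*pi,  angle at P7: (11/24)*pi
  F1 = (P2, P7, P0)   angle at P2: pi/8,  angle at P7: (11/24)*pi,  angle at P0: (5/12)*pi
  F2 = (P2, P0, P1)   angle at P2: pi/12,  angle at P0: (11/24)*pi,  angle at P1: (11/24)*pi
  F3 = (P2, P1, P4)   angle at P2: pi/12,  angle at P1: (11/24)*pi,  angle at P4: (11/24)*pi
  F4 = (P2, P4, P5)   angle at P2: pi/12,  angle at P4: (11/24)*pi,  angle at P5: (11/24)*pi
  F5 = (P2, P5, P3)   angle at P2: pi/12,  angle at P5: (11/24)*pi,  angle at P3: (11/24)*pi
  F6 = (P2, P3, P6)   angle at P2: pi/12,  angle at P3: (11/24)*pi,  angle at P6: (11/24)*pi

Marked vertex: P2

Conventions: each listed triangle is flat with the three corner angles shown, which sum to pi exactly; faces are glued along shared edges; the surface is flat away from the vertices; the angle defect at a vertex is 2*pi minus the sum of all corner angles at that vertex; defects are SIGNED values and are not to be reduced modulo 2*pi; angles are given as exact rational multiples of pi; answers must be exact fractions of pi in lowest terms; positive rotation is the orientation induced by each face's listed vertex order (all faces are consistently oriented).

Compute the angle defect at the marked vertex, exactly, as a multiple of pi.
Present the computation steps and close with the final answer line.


Sum of corner angles at P2: (2/3)*pi
defect = 2*pi - (2/3)*pi

Answer: defect(P2) = (4/3)*pi


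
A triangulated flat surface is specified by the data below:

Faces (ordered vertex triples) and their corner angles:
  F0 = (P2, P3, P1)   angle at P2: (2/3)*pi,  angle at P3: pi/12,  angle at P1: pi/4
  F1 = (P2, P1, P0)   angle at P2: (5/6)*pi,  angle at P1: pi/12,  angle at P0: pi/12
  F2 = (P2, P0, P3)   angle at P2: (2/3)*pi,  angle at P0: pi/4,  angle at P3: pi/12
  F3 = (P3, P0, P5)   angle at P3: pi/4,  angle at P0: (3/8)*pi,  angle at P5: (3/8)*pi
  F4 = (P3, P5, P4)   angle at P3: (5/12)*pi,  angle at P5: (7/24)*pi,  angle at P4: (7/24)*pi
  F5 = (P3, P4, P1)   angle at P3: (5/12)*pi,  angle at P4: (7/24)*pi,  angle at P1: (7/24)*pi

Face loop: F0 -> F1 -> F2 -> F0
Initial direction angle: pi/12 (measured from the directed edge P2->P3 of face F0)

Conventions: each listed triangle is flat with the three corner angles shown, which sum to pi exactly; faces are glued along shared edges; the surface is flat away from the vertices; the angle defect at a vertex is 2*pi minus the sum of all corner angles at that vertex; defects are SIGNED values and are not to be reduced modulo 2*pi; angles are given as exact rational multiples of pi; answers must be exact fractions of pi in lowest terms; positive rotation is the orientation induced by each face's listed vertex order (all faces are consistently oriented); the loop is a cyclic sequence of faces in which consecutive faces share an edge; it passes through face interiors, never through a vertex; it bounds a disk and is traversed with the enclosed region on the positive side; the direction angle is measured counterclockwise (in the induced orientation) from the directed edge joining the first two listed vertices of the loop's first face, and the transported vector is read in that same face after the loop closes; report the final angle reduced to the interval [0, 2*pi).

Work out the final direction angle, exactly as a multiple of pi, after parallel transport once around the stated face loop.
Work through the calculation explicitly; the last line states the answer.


enclosed vertex P2: corner angles sum to (13/6)*pi, defect = 2*pi - (13/6)*pi = -pi/6
holonomy = initial angle + sum of enclosed defects (mod 2*pi), positive in the induced orientation
final angle = pi/12 - pi/6 = (23/12)*pi (mod 2*pi)

Answer: final direction angle = (23/12)*pi
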